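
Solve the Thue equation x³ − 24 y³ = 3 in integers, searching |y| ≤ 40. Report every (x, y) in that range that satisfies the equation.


The equation is x³ - 24y³ = 3. For fixed y, x³ = 24·y³ + 3, so a solution requires the RHS to be a perfect cube.
Strategy: iterate y from -40 to 40, compute RHS = 24·y³ + 3, and check whether it is a (positive or negative) perfect cube.
Check small values of y:
  y = 0: RHS = 3 is not a perfect cube.
  y = 1: RHS = 27 = (3)³ ⇒ x = 3 works.
  y = -1: RHS = -21 is not a perfect cube.
  y = 2: RHS = 195 is not a perfect cube.
  y = -2: RHS = -189 is not a perfect cube.
  y = 3: RHS = 651 is not a perfect cube.
  y = -3: RHS = -645 is not a perfect cube.
Continuing the search up to |y| = 40 finds no further solutions beyond those listed.
Collected solutions: (3, 1).

Solutions (with |y| ≤ 40): (3, 1).


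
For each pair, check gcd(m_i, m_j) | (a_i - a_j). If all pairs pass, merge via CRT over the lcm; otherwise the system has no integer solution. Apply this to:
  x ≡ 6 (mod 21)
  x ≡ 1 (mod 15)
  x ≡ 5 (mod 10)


Moduli 21, 15, 10 are not pairwise coprime, so CRT works modulo lcm(m_i) when all pairwise compatibility conditions hold.
Pairwise compatibility: gcd(m_i, m_j) must divide a_i - a_j for every pair.
Merge one congruence at a time:
  Start: x ≡ 6 (mod 21).
  Combine with x ≡ 1 (mod 15): gcd(21, 15) = 3, and 1 - 6 = -5 is NOT divisible by 3.
    ⇒ system is inconsistent (no integer solution).

No solution (the system is inconsistent).


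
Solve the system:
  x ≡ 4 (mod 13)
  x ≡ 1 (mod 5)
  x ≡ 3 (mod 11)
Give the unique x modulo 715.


Moduli 13, 5, 11 are pairwise coprime; by CRT there is a unique solution modulo M = 13 · 5 · 11 = 715.
Solve pairwise, accumulating the modulus:
  Start with x ≡ 4 (mod 13).
  Combine with x ≡ 1 (mod 5): since gcd(13, 5) = 1, we get a unique residue mod 65.
    Write x = 4 + 13·t and substitute into x ≡ 1 (mod 5): 13·t ≡ 1 − 4 = -3 (mod 5).
    Reduce coefficients mod 5: 3·t ≡ 2 (mod 5).
    The inverse of 3 mod 5 is 2 (since 3·2 = 6 = 1·5 + 1), so t ≡ 2·2 = 4 ≡ 4 (mod 5).
    Then x = 4 + 13·4 = 56, valid modulo lcm(13, 5) = 65: x ≡ 56 (mod 65).
  Combine with x ≡ 3 (mod 11): since gcd(65, 11) = 1, we get a unique residue mod 715.
    Write x = 56 + 65·t and substitute into x ≡ 3 (mod 11): 65·t ≡ 3 − 56 = -53 (mod 11).
    Reduce coefficients mod 11: 10·t ≡ 2 (mod 11).
    The inverse of 10 mod 11 is 10 (since 10·10 = 100 = 9·11 + 1), so t ≡ 10·2 = 20 ≡ 9 (mod 11).
    Then x = 56 + 65·9 = 641, valid modulo lcm(65, 11) = 715: x ≡ 641 (mod 715).
Verify: 641 mod 13 = 4 ✓, 641 mod 5 = 1 ✓, 641 mod 11 = 3 ✓.

x ≡ 641 (mod 715).


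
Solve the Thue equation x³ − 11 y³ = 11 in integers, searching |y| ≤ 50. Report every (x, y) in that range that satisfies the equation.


The equation is x³ - 11y³ = 11. For fixed y, x³ = 11·y³ + 11, so a solution requires the RHS to be a perfect cube.
Strategy: iterate y from -50 to 50, compute RHS = 11·y³ + 11, and check whether it is a (positive or negative) perfect cube.
Check small values of y:
  y = 0: RHS = 11 is not a perfect cube.
  y = 1: RHS = 22 is not a perfect cube.
  y = -1: RHS = 0 = (0)³ ⇒ x = 0 works.
  y = 2: RHS = 99 is not a perfect cube.
  y = -2: RHS = -77 is not a perfect cube.
  y = 3: RHS = 308 is not a perfect cube.
  y = -3: RHS = -286 is not a perfect cube.
Continuing the search up to |y| = 50 finds no further solutions beyond those listed.
Collected solutions: (0, -1).

Solutions (with |y| ≤ 50): (0, -1).


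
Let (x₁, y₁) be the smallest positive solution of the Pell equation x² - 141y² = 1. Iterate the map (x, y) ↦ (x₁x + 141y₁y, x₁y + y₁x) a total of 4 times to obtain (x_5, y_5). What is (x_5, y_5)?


Step 1: Find the fundamental solution (x₁, y₁) of x² - 141y² = 1.
  Expand √141 as a continued fraction. a₀ = ⌊√141⌋ = 11; iterate m_{k+1} = d_k·a_k − m_k, d_{k+1} = (141 − m_{k+1}²)/d_k, a_{k+1} = ⌊(a₀ + m_{k+1})/d_{k+1}⌋ (starting m₀ = 0, d₀ = 1), with convergents p_k = a_k·p_{k-1} + p_{k-2}, q_k = a_k·q_{k-1} + q_{k-2} (p₋₁ = 1, q₋₁ = 0):
  k = 0: a₀ = 11; p₀/q₀ = 11/1; p₀² − 141·q₀² = 121 − 141 = -20.
  k = 1: m = 11, d = 20, a = ⌊(11 + 11)/20⌋ = 1; p/q = (1·11 + 1)/(1·1 + 0) = 12/1; p² − 141·q² = 144 − 141 = 3.
  k = 2: m = 9, d = 3, a = ⌊(11 + 9)/3⌋ = 6; p/q = (6·12 + 11)/(6·1 + 1) = 83/7; p² − 141·q² = 6889 − 6909 = -20.
  k = 3: m = 9, d = 20, a = ⌊(11 + 9)/20⌋ = 1; p/q = (1·83 + 12)/(1·7 + 1) = 95/8; p² − 141·q² = 9025 − 9024 = 1.
  The first convergent with p² − 141·q² = 1 gives the fundamental solution (x₁, y₁) = (95, 8).
Step 2: Apply the recurrence (x_{n+1}, y_{n+1}) = (x₁x_n + 141y₁y_n, x₁y_n + y₁x_n) repeatedly.
  From (x_1, y_1) = (95, 8): x_2 = 95·95 + 141·8·8 = 18049; y_2 = 95·8 + 8·95 = 1520.
  From (x_2, y_2) = (18049, 1520): x_3 = 95·18049 + 141·8·1520 = 3429215; y_3 = 95·1520 + 8·18049 = 288792.
  From (x_3, y_3) = (3429215, 288792): x_4 = 95·3429215 + 141·8·288792 = 651532801; y_4 = 95·288792 + 8·3429215 = 54868960.
  From (x_4, y_4) = (651532801, 54868960): x_5 = 95·651532801 + 141·8·54868960 = 123787802975; y_5 = 95·54868960 + 8·651532801 = 10424813608.
Step 3: Verify x_5² - 141·y_5² = 15323420165377418850625 - 15323420165377418850624 = 1 (should be 1). ✓

(x_1, y_1) = (95, 8); (x_5, y_5) = (123787802975, 10424813608).


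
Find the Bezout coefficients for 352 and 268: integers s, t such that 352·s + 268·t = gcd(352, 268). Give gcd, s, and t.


Euclidean algorithm on (352, 268) — divide until remainder is 0:
  352 = 1 · 268 + 84
  268 = 3 · 84 + 16
  84 = 5 · 16 + 4
  16 = 4 · 4 + 0
gcd(352, 268) = 4.
Track Bezout coefficients alongside the remainders: start with r₀ = 352 = a·1 + b·0 (s = 1, t = 0) and r₁ = 268 = a·0 + b·1 (s = 0, t = 1); each new remainder r_{k+1} = r_{k-1} − q_k·r_k inherits s_{k+1} = s_{k-1} − q_k·s_k, t_{k+1} = t_{k-1} − q_k·t_k, so r_k = a·s_k + b·t_k at every step:
  q = 1: r = 84, s = 1 − 1·0 = 1, t = 0 − 1·1 = -1  (check: 352·1 + 268·(-1) = 84)
  q = 3: r = 16, s = 0 − 3·1 = -3, t = 1 − 3·(-1) = 4  (check: 352·(-3) + 268·4 = 16)
  q = 5: r = 4, s = 1 − 5·(-3) = 16, t = -1 − 5·4 = -21  (check: 352·16 + 268·(-21) = 4)
The row with r = 4 (the gcd) gives the Bezout coefficients s = 16, t = -21.
Result: 352 · (16) + 268 · (-21) = 4.

gcd(352, 268) = 4; s = 16, t = -21 (check: 352·16 + 268·(-21) = 4).


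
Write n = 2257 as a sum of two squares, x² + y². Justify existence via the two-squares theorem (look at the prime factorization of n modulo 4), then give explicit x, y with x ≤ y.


Step 1: Factor n = 2257 = 37 · 61.
Step 2: Check the mod-4 condition on each prime factor: 37 ≡ 1 (mod 4), exponent 1; 61 ≡ 1 (mod 4), exponent 1.
All primes ≡ 3 (mod 4) appear to even exponent (or don't appear), so by the two-squares theorem n IS expressible as a sum of two squares.
Step 3: Build a representation. Here n = 37 · 61 is a product of primes ≡ 1 (mod 4). Each prime p ≡ 1 (mod 4) is itself a sum of two squares; find a² by testing p − a² for a perfect square:
  37: 37 − 1² = 36 = 6² ⇒ 37 = 1² + 6².
  61: 61 − 1² = 60, 61 − 2² = 57, 61 − 3² = 52, 61 − 4² = 45, 61 − 5² = 36 = 6² ⇒ 61 = 5² + 6².
  Combine using the Brahmagupta–Fibonacci identity (a² + b²)(c² + d²) = (ac − bd)² + (ad + bc)² = (ac + bd)² + (ad − bc)²:
  37 · 61 = 2257: from (1² + 6²)(5² + 6²), take (1·5 − 6·6, 1·6 + 6·5) = (5 − 36, 6 + 30) = (-31, 36); dropping signs (only squares matter) gives (31, 36); check 31² + 36² = 961 + 1296 = 2257 ✓.
Step 4: Order so x ≤ y and verify: 31² + 36² = 961 + 1296 = 2257 = n. ✓

n = 2257 = 31² + 36² (one valid representation with x ≤ y).


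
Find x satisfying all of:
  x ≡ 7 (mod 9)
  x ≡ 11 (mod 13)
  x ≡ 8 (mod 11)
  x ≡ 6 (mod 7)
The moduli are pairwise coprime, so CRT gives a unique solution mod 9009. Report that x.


Product of moduli M = 9 · 13 · 11 · 7 = 9009.
Merge one congruence at a time:
  Start: x ≡ 7 (mod 9).
  Combine with x ≡ 11 (mod 13); new modulus lcm = 117.
    Write x = 7 + 9·t and substitute into x ≡ 11 (mod 13): 9·t ≡ 11 − 7 = 4 (mod 13).
    The inverse of 9 mod 13 is 3 (since 9·3 = 27 = 2·13 + 1), so t ≡ 3·4 = 12 ≡ 12 (mod 13).
    Then x = 7 + 9·12 = 115, valid modulo lcm(9, 13) = 117: x ≡ 115 (mod 117).
  Combine with x ≡ 8 (mod 11); new modulus lcm = 1287.
    Write x = 115 + 117·t and substitute into x ≡ 8 (mod 11): 117·t ≡ 8 − 115 = -107 (mod 11).
    Reduce coefficients mod 11: 7·t ≡ 3 (mod 11).
    The inverse of 7 mod 11 is 8 (since 7·8 = 56 = 5·11 + 1), so t ≡ 8·3 = 24 ≡ 2 (mod 11).
    Then x = 115 + 117·2 = 349, valid modulo lcm(117, 11) = 1287: x ≡ 349 (mod 1287).
  Combine with x ≡ 6 (mod 7); new modulus lcm = 9009.
    Write x = 349 + 1287·t and substitute into x ≡ 6 (mod 7): 1287·t ≡ 6 − 349 = -343 (mod 7).
    Reduce coefficients mod 7: 6·t ≡ 0 (mod 7).
    The inverse of 6 mod 7 is 6 (since 6·6 = 36 = 5·7 + 1), so t ≡ 6·0 = 0 ≡ 0 (mod 7).
    Then x = 349 + 1287·0 = 349, valid modulo lcm(1287, 7) = 9009: x ≡ 349 (mod 9009).
Verify against each original: 349 mod 9 = 7, 349 mod 13 = 11, 349 mod 11 = 8, 349 mod 7 = 6.

x ≡ 349 (mod 9009).


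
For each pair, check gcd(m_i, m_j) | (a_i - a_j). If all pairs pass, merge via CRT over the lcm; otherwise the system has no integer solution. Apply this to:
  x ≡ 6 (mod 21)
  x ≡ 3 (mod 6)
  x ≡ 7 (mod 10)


Moduli 21, 6, 10 are not pairwise coprime, so CRT works modulo lcm(m_i) when all pairwise compatibility conditions hold.
Pairwise compatibility: gcd(m_i, m_j) must divide a_i - a_j for every pair.
Merge one congruence at a time:
  Start: x ≡ 6 (mod 21).
  Combine with x ≡ 3 (mod 6): gcd(21, 6) = 3; 3 - 6 = -3, which IS divisible by 3, so compatible.
    Write x = 6 + 21·t and substitute into x ≡ 3 (mod 6): 21·t ≡ 3 − 6 = -3 (mod 6).
    Divide the congruence (and modulus) by g = 3: 7·t ≡ -1 (mod 2).
    Reduce coefficients mod 2: 1·t ≡ 1 (mod 2).
    So t ≡ 1 (mod 2).
    Then x = 6 + 21·1 = 27, valid modulo lcm(21, 6) = 42: x ≡ 27 (mod 42).
  Combine with x ≡ 7 (mod 10): gcd(42, 10) = 2; 7 - 27 = -20, which IS divisible by 2, so compatible.
    Write x = 27 + 42·t and substitute into x ≡ 7 (mod 10): 42·t ≡ 7 − 27 = -20 (mod 10).
    Divide the congruence (and modulus) by g = 2: 21·t ≡ -10 (mod 5).
    Reduce coefficients mod 5: 1·t ≡ 0 (mod 5).
    So t ≡ 0 (mod 5).
    Then x = 27 + 42·0 = 27, valid modulo lcm(42, 10) = 210: x ≡ 27 (mod 210).
Verify: 27 mod 21 = 6, 27 mod 6 = 3, 27 mod 10 = 7.

x ≡ 27 (mod 210).


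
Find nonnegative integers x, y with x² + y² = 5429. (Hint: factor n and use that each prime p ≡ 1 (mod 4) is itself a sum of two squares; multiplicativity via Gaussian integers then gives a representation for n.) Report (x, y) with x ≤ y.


Step 1: Factor n = 5429 = 61 · 89.
Step 2: Check the mod-4 condition on each prime factor: 61 ≡ 1 (mod 4), exponent 1; 89 ≡ 1 (mod 4), exponent 1.
All primes ≡ 3 (mod 4) appear to even exponent (or don't appear), so by the two-squares theorem n IS expressible as a sum of two squares.
Step 3: Build a representation. Here n = 61 · 89 is a product of primes ≡ 1 (mod 4). Each prime p ≡ 1 (mod 4) is itself a sum of two squares; find a² by testing p − a² for a perfect square:
  61: 61 − 1² = 60, 61 − 2² = 57, 61 − 3² = 52, 61 − 4² = 45, 61 − 5² = 36 = 6² ⇒ 61 = 5² + 6².
  89: 89 − 1² = 88, 89 − 2² = 85, 89 − 3² = 80, 89 − 4² = 73, 89 − 5² = 64 = 8² ⇒ 89 = 5² + 8².
  Combine using the Brahmagupta–Fibonacci identity (a² + b²)(c² + d²) = (ac − bd)² + (ad + bc)² = (ac + bd)² + (ad − bc)²:
  61 · 89 = 5429: from (5² + 6²)(5² + 8²), take (5·5 − 6·8, 5·8 + 6·5) = (25 − 48, 40 + 30) = (-23, 70); dropping signs (only squares matter) gives (23, 70); check 23² + 70² = 529 + 4900 = 5429 ✓.
Step 4: Order so x ≤ y and verify: 23² + 70² = 529 + 4900 = 5429 = n. ✓

n = 5429 = 23² + 70² (one valid representation with x ≤ y).


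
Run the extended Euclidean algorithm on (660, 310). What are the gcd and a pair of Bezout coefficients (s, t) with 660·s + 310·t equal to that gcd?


Euclidean algorithm on (660, 310) — divide until remainder is 0:
  660 = 2 · 310 + 40
  310 = 7 · 40 + 30
  40 = 1 · 30 + 10
  30 = 3 · 10 + 0
gcd(660, 310) = 10.
Track Bezout coefficients alongside the remainders: start with r₀ = 660 = a·1 + b·0 (s = 1, t = 0) and r₁ = 310 = a·0 + b·1 (s = 0, t = 1); each new remainder r_{k+1} = r_{k-1} − q_k·r_k inherits s_{k+1} = s_{k-1} − q_k·s_k, t_{k+1} = t_{k-1} − q_k·t_k, so r_k = a·s_k + b·t_k at every step:
  q = 2: r = 40, s = 1 − 2·0 = 1, t = 0 − 2·1 = -2  (check: 660·1 + 310·(-2) = 40)
  q = 7: r = 30, s = 0 − 7·1 = -7, t = 1 − 7·(-2) = 15  (check: 660·(-7) + 310·15 = 30)
  q = 1: r = 10, s = 1 − 1·(-7) = 8, t = -2 − 1·15 = -17  (check: 660·8 + 310·(-17) = 10)
The row with r = 10 (the gcd) gives the Bezout coefficients s = 8, t = -17.
Result: 660 · (8) + 310 · (-17) = 10.

gcd(660, 310) = 10; s = 8, t = -17 (check: 660·8 + 310·(-17) = 10).


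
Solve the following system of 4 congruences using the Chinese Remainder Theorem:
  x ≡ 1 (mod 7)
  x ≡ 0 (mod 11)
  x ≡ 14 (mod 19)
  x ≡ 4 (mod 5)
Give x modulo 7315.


Product of moduli M = 7 · 11 · 19 · 5 = 7315.
Merge one congruence at a time:
  Start: x ≡ 1 (mod 7).
  Combine with x ≡ 0 (mod 11); new modulus lcm = 77.
    Write x = 1 + 7·t and substitute into x ≡ 0 (mod 11): 7·t ≡ 0 − 1 = -1 (mod 11).
    Reduce coefficients mod 11: 7·t ≡ 10 (mod 11).
    The inverse of 7 mod 11 is 8 (since 7·8 = 56 = 5·11 + 1), so t ≡ 8·10 = 80 ≡ 3 (mod 11).
    Then x = 1 + 7·3 = 22, valid modulo lcm(7, 11) = 77: x ≡ 22 (mod 77).
  Combine with x ≡ 14 (mod 19); new modulus lcm = 1463.
    Write x = 22 + 77·t and substitute into x ≡ 14 (mod 19): 77·t ≡ 14 − 22 = -8 (mod 19).
    Reduce coefficients mod 19: 1·t ≡ 11 (mod 19).
    So t ≡ 11 (mod 19).
    Then x = 22 + 77·11 = 869, valid modulo lcm(77, 19) = 1463: x ≡ 869 (mod 1463).
  Combine with x ≡ 4 (mod 5); new modulus lcm = 7315.
    Write x = 869 + 1463·t and substitute into x ≡ 4 (mod 5): 1463·t ≡ 4 − 869 = -865 (mod 5).
    Reduce coefficients mod 5: 3·t ≡ 0 (mod 5).
    The inverse of 3 mod 5 is 2 (since 3·2 = 6 = 1·5 + 1), so t ≡ 2·0 = 0 ≡ 0 (mod 5).
    Then x = 869 + 1463·0 = 869, valid modulo lcm(1463, 5) = 7315: x ≡ 869 (mod 7315).
Verify against each original: 869 mod 7 = 1, 869 mod 11 = 0, 869 mod 19 = 14, 869 mod 5 = 4.

x ≡ 869 (mod 7315).


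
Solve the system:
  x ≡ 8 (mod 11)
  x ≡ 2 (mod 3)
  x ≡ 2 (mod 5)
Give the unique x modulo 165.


Moduli 11, 3, 5 are pairwise coprime; by CRT there is a unique solution modulo M = 11 · 3 · 5 = 165.
Solve pairwise, accumulating the modulus:
  Start with x ≡ 8 (mod 11).
  Combine with x ≡ 2 (mod 3): since gcd(11, 3) = 1, we get a unique residue mod 33.
    Write x = 8 + 11·t and substitute into x ≡ 2 (mod 3): 11·t ≡ 2 − 8 = -6 (mod 3).
    Reduce coefficients mod 3: 2·t ≡ 0 (mod 3).
    The inverse of 2 mod 3 is 2 (since 2·2 = 4 = 1·3 + 1), so t ≡ 2·0 = 0 ≡ 0 (mod 3).
    Then x = 8 + 11·0 = 8, valid modulo lcm(11, 3) = 33: x ≡ 8 (mod 33).
  Combine with x ≡ 2 (mod 5): since gcd(33, 5) = 1, we get a unique residue mod 165.
    Write x = 8 + 33·t and substitute into x ≡ 2 (mod 5): 33·t ≡ 2 − 8 = -6 (mod 5).
    Reduce coefficients mod 5: 3·t ≡ 4 (mod 5).
    The inverse of 3 mod 5 is 2 (since 3·2 = 6 = 1·5 + 1), so t ≡ 2·4 = 8 ≡ 3 (mod 5).
    Then x = 8 + 33·3 = 107, valid modulo lcm(33, 5) = 165: x ≡ 107 (mod 165).
Verify: 107 mod 11 = 8 ✓, 107 mod 3 = 2 ✓, 107 mod 5 = 2 ✓.

x ≡ 107 (mod 165).


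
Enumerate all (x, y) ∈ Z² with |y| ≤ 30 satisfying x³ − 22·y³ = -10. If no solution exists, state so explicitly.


The equation is x³ - 22y³ = -10. For fixed y, x³ = 22·y³ − 10, so a solution requires the RHS to be a perfect cube.
Strategy: iterate y from -30 to 30, compute RHS = 22·y³ − 10, and check whether it is a (positive or negative) perfect cube.
Check small values of y:
  y = 0: RHS = -10 is not a perfect cube.
  y = 1: RHS = 12 is not a perfect cube.
  y = -1: RHS = -32 is not a perfect cube.
  y = 2: RHS = 166 is not a perfect cube.
  y = -2: RHS = -186 is not a perfect cube.
  y = 3: RHS = 584 is not a perfect cube.
  y = -3: RHS = -604 is not a perfect cube.
Continuing the search up to |y| = 30 finds no solutions either.
No (x, y) in the scanned range satisfies the equation.

No integer solutions with |y| ≤ 30.


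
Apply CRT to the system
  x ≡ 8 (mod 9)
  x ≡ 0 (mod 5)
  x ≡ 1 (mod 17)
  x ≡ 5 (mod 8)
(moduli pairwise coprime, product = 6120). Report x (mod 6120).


Product of moduli M = 9 · 5 · 17 · 8 = 6120.
Merge one congruence at a time:
  Start: x ≡ 8 (mod 9).
  Combine with x ≡ 0 (mod 5); new modulus lcm = 45.
    Write x = 8 + 9·t and substitute into x ≡ 0 (mod 5): 9·t ≡ 0 − 8 = -8 (mod 5).
    Reduce coefficients mod 5: 4·t ≡ 2 (mod 5).
    The inverse of 4 mod 5 is 4 (since 4·4 = 16 = 3·5 + 1), so t ≡ 4·2 = 8 ≡ 3 (mod 5).
    Then x = 8 + 9·3 = 35, valid modulo lcm(9, 5) = 45: x ≡ 35 (mod 45).
  Combine with x ≡ 1 (mod 17); new modulus lcm = 765.
    Write x = 35 + 45·t and substitute into x ≡ 1 (mod 17): 45·t ≡ 1 − 35 = -34 (mod 17).
    Reduce coefficients mod 17: 11·t ≡ 0 (mod 17).
    The inverse of 11 mod 17 is 14 (since 11·14 = 154 = 9·17 + 1), so t ≡ 14·0 = 0 ≡ 0 (mod 17).
    Then x = 35 + 45·0 = 35, valid modulo lcm(45, 17) = 765: x ≡ 35 (mod 765).
  Combine with x ≡ 5 (mod 8); new modulus lcm = 6120.
    Write x = 35 + 765·t and substitute into x ≡ 5 (mod 8): 765·t ≡ 5 − 35 = -30 (mod 8).
    Reduce coefficients mod 8: 5·t ≡ 2 (mod 8).
    The inverse of 5 mod 8 is 5 (since 5·5 = 25 = 3·8 + 1), so t ≡ 5·2 = 10 ≡ 2 (mod 8).
    Then x = 35 + 765·2 = 1565, valid modulo lcm(765, 8) = 6120: x ≡ 1565 (mod 6120).
Verify against each original: 1565 mod 9 = 8, 1565 mod 5 = 0, 1565 mod 17 = 1, 1565 mod 8 = 5.

x ≡ 1565 (mod 6120).


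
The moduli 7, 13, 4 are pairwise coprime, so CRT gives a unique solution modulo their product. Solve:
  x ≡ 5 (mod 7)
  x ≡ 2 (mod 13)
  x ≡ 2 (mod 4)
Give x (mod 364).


Moduli 7, 13, 4 are pairwise coprime; by CRT there is a unique solution modulo M = 7 · 13 · 4 = 364.
Solve pairwise, accumulating the modulus:
  Start with x ≡ 5 (mod 7).
  Combine with x ≡ 2 (mod 13): since gcd(7, 13) = 1, we get a unique residue mod 91.
    Write x = 5 + 7·t and substitute into x ≡ 2 (mod 13): 7·t ≡ 2 − 5 = -3 (mod 13).
    Reduce coefficients mod 13: 7·t ≡ 10 (mod 13).
    The inverse of 7 mod 13 is 2 (since 7·2 = 14 = 1·13 + 1), so t ≡ 2·10 = 20 ≡ 7 (mod 13).
    Then x = 5 + 7·7 = 54, valid modulo lcm(7, 13) = 91: x ≡ 54 (mod 91).
  Combine with x ≡ 2 (mod 4): since gcd(91, 4) = 1, we get a unique residue mod 364.
    Write x = 54 + 91·t and substitute into x ≡ 2 (mod 4): 91·t ≡ 2 − 54 = -52 (mod 4).
    Reduce coefficients mod 4: 3·t ≡ 0 (mod 4).
    The inverse of 3 mod 4 is 3 (since 3·3 = 9 = 2·4 + 1), so t ≡ 3·0 = 0 ≡ 0 (mod 4).
    Then x = 54 + 91·0 = 54, valid modulo lcm(91, 4) = 364: x ≡ 54 (mod 364).
Verify: 54 mod 7 = 5 ✓, 54 mod 13 = 2 ✓, 54 mod 4 = 2 ✓.

x ≡ 54 (mod 364).


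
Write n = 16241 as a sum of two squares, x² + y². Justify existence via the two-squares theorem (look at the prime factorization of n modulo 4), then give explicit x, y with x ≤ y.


Step 1: Factor n = 16241 = 109 · 149.
Step 2: Check the mod-4 condition on each prime factor: 109 ≡ 1 (mod 4), exponent 1; 149 ≡ 1 (mod 4), exponent 1.
All primes ≡ 3 (mod 4) appear to even exponent (or don't appear), so by the two-squares theorem n IS expressible as a sum of two squares.
Step 3: Build a representation. Here n = 109 · 149 is a product of primes ≡ 1 (mod 4). Each prime p ≡ 1 (mod 4) is itself a sum of two squares; find a² by testing p − a² for a perfect square:
  109: 109 − 1² = 108, 109 − 2² = 105, 109 − 3² = 100 = 10² ⇒ 109 = 3² + 10².
  149: 149 − 1² = 148, 149 − 2² = 145, 149 − 3² = 140, 149 − 4² = 133, 149 − 5² = 124, 149 − 6² = 113, 149 − 7² = 100 = 10² ⇒ 149 = 7² + 10².
  Combine using the Brahmagupta–Fibonacci identity (a² + b²)(c² + d²) = (ac − bd)² + (ad + bc)² = (ac + bd)² + (ad − bc)²:
  109 · 149 = 16241: from (3² + 10²)(7² + 10²), take (3·7 − 10·10, 3·10 + 10·7) = (21 − 100, 30 + 70) = (-79, 100); dropping signs (only squares matter) gives (79, 100); check 79² + 100² = 6241 + 10000 = 16241 ✓.
Step 4: Order so x ≤ y and verify: 79² + 100² = 6241 + 10000 = 16241 = n. ✓

n = 16241 = 79² + 100² (one valid representation with x ≤ y).


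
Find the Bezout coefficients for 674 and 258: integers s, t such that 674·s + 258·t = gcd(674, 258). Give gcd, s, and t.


Euclidean algorithm on (674, 258) — divide until remainder is 0:
  674 = 2 · 258 + 158
  258 = 1 · 158 + 100
  158 = 1 · 100 + 58
  100 = 1 · 58 + 42
  58 = 1 · 42 + 16
  42 = 2 · 16 + 10
  16 = 1 · 10 + 6
  10 = 1 · 6 + 4
  6 = 1 · 4 + 2
  4 = 2 · 2 + 0
gcd(674, 258) = 2.
Track Bezout coefficients alongside the remainders: start with r₀ = 674 = a·1 + b·0 (s = 1, t = 0) and r₁ = 258 = a·0 + b·1 (s = 0, t = 1); each new remainder r_{k+1} = r_{k-1} − q_k·r_k inherits s_{k+1} = s_{k-1} − q_k·s_k, t_{k+1} = t_{k-1} − q_k·t_k, so r_k = a·s_k + b·t_k at every step:
  q = 2: r = 158, s = 1 − 2·0 = 1, t = 0 − 2·1 = -2  (check: 674·1 + 258·(-2) = 158)
  q = 1: r = 100, s = 0 − 1·1 = -1, t = 1 − 1·(-2) = 3  (check: 674·(-1) + 258·3 = 100)
  q = 1: r = 58, s = 1 − 1·(-1) = 2, t = -2 − 1·3 = -5  (check: 674·2 + 258·(-5) = 58)
  q = 1: r = 42, s = -1 − 1·2 = -3, t = 3 − 1·(-5) = 8  (check: 674·(-3) + 258·8 = 42)
  q = 1: r = 16, s = 2 − 1·(-3) = 5, t = -5 − 1·8 = -13  (check: 674·5 + 258·(-13) = 16)
  q = 2: r = 10, s = -3 − 2·5 = -13, t = 8 − 2·(-13) = 34  (check: 674·(-13) + 258·34 = 10)
  q = 1: r = 6, s = 5 − 1·(-13) = 18, t = -13 − 1·34 = -47  (check: 674·18 + 258·(-47) = 6)
  q = 1: r = 4, s = -13 − 1·18 = -31, t = 34 − 1·(-47) = 81  (check: 674·(-31) + 258·81 = 4)
  q = 1: r = 2, s = 18 − 1·(-31) = 49, t = -47 − 1·81 = -128  (check: 674·49 + 258·(-128) = 2)
The row with r = 2 (the gcd) gives the Bezout coefficients s = 49, t = -128.
Result: 674 · (49) + 258 · (-128) = 2.

gcd(674, 258) = 2; s = 49, t = -128 (check: 674·49 + 258·(-128) = 2).


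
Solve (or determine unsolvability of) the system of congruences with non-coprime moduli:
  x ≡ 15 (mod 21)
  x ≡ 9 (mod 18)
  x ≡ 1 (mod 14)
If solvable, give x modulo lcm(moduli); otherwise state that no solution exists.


Moduli 21, 18, 14 are not pairwise coprime, so CRT works modulo lcm(m_i) when all pairwise compatibility conditions hold.
Pairwise compatibility: gcd(m_i, m_j) must divide a_i - a_j for every pair.
Merge one congruence at a time:
  Start: x ≡ 15 (mod 21).
  Combine with x ≡ 9 (mod 18): gcd(21, 18) = 3; 9 - 15 = -6, which IS divisible by 3, so compatible.
    Write x = 15 + 21·t and substitute into x ≡ 9 (mod 18): 21·t ≡ 9 − 15 = -6 (mod 18).
    Divide the congruence (and modulus) by g = 3: 7·t ≡ -2 (mod 6).
    Reduce coefficients mod 6: 1·t ≡ 4 (mod 6).
    So t ≡ 4 (mod 6).
    Then x = 15 + 21·4 = 99, valid modulo lcm(21, 18) = 126: x ≡ 99 (mod 126).
  Combine with x ≡ 1 (mod 14): gcd(126, 14) = 14; 1 - 99 = -98, which IS divisible by 14, so compatible.
    Write x = 99 + 126·t and substitute into x ≡ 1 (mod 14): 126·t ≡ 1 − 99 = -98 (mod 14).
    Divide the congruence (and modulus) by g = 14: 9·t ≡ -7 (mod 1).
    Modulo 1 every t works; take t = 0.
    Then x = 99 + 126·0 = 99, valid modulo lcm(126, 14) = 126: x ≡ 99 (mod 126).
Verify: 99 mod 21 = 15, 99 mod 18 = 9, 99 mod 14 = 1.

x ≡ 99 (mod 126).


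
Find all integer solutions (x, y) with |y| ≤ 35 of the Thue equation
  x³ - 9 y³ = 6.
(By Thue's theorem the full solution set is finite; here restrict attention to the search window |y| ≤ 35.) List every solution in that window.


The equation is x³ - 9y³ = 6. For fixed y, x³ = 9·y³ + 6, so a solution requires the RHS to be a perfect cube.
Strategy: iterate y from -35 to 35, compute RHS = 9·y³ + 6, and check whether it is a (positive or negative) perfect cube.
Check small values of y:
  y = 0: RHS = 6 is not a perfect cube.
  y = 1: RHS = 15 is not a perfect cube.
  y = -1: RHS = -3 is not a perfect cube.
  y = 2: RHS = 78 is not a perfect cube.
  y = -2: RHS = -66 is not a perfect cube.
  y = 3: RHS = 249 is not a perfect cube.
  y = -3: RHS = -237 is not a perfect cube.
Continuing the search up to |y| = 35 finds no solutions either.
No (x, y) in the scanned range satisfies the equation.

No integer solutions with |y| ≤ 35.


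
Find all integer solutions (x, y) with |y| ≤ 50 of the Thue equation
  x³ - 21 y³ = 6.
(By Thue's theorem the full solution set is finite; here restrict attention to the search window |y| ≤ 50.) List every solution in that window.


The equation is x³ - 21y³ = 6. For fixed y, x³ = 21·y³ + 6, so a solution requires the RHS to be a perfect cube.
Strategy: iterate y from -50 to 50, compute RHS = 21·y³ + 6, and check whether it is a (positive or negative) perfect cube.
Check small values of y:
  y = 0: RHS = 6 is not a perfect cube.
  y = 1: RHS = 27 = (3)³ ⇒ x = 3 works.
  y = -1: RHS = -15 is not a perfect cube.
  y = 2: RHS = 174 is not a perfect cube.
  y = -2: RHS = -162 is not a perfect cube.
  y = 3: RHS = 573 is not a perfect cube.
  y = -3: RHS = -561 is not a perfect cube.
Continuing the search up to |y| = 50 finds no further solutions beyond those listed.
Collected solutions: (3, 1).

Solutions (with |y| ≤ 50): (3, 1).


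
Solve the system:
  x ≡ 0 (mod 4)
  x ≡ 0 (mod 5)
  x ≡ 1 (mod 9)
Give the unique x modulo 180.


Moduli 4, 5, 9 are pairwise coprime; by CRT there is a unique solution modulo M = 4 · 5 · 9 = 180.
Solve pairwise, accumulating the modulus:
  Start with x ≡ 0 (mod 4).
  Combine with x ≡ 0 (mod 5): since gcd(4, 5) = 1, we get a unique residue mod 20.
    Write x = 0 + 4·t and substitute into x ≡ 0 (mod 5): 4·t ≡ 0 − 0 = 0 (mod 5).
    The inverse of 4 mod 5 is 4 (since 4·4 = 16 = 3·5 + 1), so t ≡ 4·0 = 0 ≡ 0 (mod 5).
    Then x = 0 + 4·0 = 0, valid modulo lcm(4, 5) = 20: x ≡ 0 (mod 20).
  Combine with x ≡ 1 (mod 9): since gcd(20, 9) = 1, we get a unique residue mod 180.
    Write x = 0 + 20·t and substitute into x ≡ 1 (mod 9): 20·t ≡ 1 − 0 = 1 (mod 9).
    Reduce coefficients mod 9: 2·t ≡ 1 (mod 9).
    The inverse of 2 mod 9 is 5 (since 2·5 = 10 = 1·9 + 1), so t ≡ 5·1 = 5 ≡ 5 (mod 9).
    Then x = 0 + 20·5 = 100, valid modulo lcm(20, 9) = 180: x ≡ 100 (mod 180).
Verify: 100 mod 4 = 0 ✓, 100 mod 5 = 0 ✓, 100 mod 9 = 1 ✓.

x ≡ 100 (mod 180).


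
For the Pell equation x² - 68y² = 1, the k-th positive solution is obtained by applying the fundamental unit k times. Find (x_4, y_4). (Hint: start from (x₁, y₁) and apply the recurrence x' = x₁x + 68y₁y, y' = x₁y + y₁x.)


Step 1: Find the fundamental solution (x₁, y₁) of x² - 68y² = 1.
  Expand √68 as a continued fraction. a₀ = ⌊√68⌋ = 8; iterate m_{k+1} = d_k·a_k − m_k, d_{k+1} = (68 − m_{k+1}²)/d_k, a_{k+1} = ⌊(a₀ + m_{k+1})/d_{k+1}⌋ (starting m₀ = 0, d₀ = 1), with convergents p_k = a_k·p_{k-1} + p_{k-2}, q_k = a_k·q_{k-1} + q_{k-2} (p₋₁ = 1, q₋₁ = 0):
  k = 0: a₀ = 8; p₀/q₀ = 8/1; p₀² − 68·q₀² = 64 − 68 = -4.
  k = 1: m = 8, d = 4, a = ⌊(8 + 8)/4⌋ = 4; p/q = (4·8 + 1)/(4·1 + 0) = 33/4; p² − 68·q² = 1089 − 1088 = 1.
  The first convergent with p² − 68·q² = 1 gives the fundamental solution (x₁, y₁) = (33, 4).
Step 2: Apply the recurrence (x_{n+1}, y_{n+1}) = (x₁x_n + 68y₁y_n, x₁y_n + y₁x_n) repeatedly.
  From (x_1, y_1) = (33, 4): x_2 = 33·33 + 68·4·4 = 2177; y_2 = 33·4 + 4·33 = 264.
  From (x_2, y_2) = (2177, 264): x_3 = 33·2177 + 68·4·264 = 143649; y_3 = 33·264 + 4·2177 = 17420.
  From (x_3, y_3) = (143649, 17420): x_4 = 33·143649 + 68·4·17420 = 9478657; y_4 = 33·17420 + 4·143649 = 1149456.
Step 3: Verify x_4² - 68·y_4² = 89844938523649 - 89844938523648 = 1 (should be 1). ✓

(x_1, y_1) = (33, 4); (x_4, y_4) = (9478657, 1149456).


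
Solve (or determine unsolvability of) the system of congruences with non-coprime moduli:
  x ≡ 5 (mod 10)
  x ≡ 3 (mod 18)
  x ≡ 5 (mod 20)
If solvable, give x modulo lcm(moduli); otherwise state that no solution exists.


Moduli 10, 18, 20 are not pairwise coprime, so CRT works modulo lcm(m_i) when all pairwise compatibility conditions hold.
Pairwise compatibility: gcd(m_i, m_j) must divide a_i - a_j for every pair.
Merge one congruence at a time:
  Start: x ≡ 5 (mod 10).
  Combine with x ≡ 3 (mod 18): gcd(10, 18) = 2; 3 - 5 = -2, which IS divisible by 2, so compatible.
    Write x = 5 + 10·t and substitute into x ≡ 3 (mod 18): 10·t ≡ 3 − 5 = -2 (mod 18).
    Divide the congruence (and modulus) by g = 2: 5·t ≡ -1 (mod 9).
    Reduce coefficients mod 9: 5·t ≡ 8 (mod 9).
    The inverse of 5 mod 9 is 2 (since 5·2 = 10 = 1·9 + 1), so t ≡ 2·8 = 16 ≡ 7 (mod 9).
    Then x = 5 + 10·7 = 75, valid modulo lcm(10, 18) = 90: x ≡ 75 (mod 90).
  Combine with x ≡ 5 (mod 20): gcd(90, 20) = 10; 5 - 75 = -70, which IS divisible by 10, so compatible.
    Write x = 75 + 90·t and substitute into x ≡ 5 (mod 20): 90·t ≡ 5 − 75 = -70 (mod 20).
    Divide the congruence (and modulus) by g = 10: 9·t ≡ -7 (mod 2).
    Reduce coefficients mod 2: 1·t ≡ 1 (mod 2).
    So t ≡ 1 (mod 2).
    Then x = 75 + 90·1 = 165, valid modulo lcm(90, 20) = 180: x ≡ 165 (mod 180).
Verify: 165 mod 10 = 5, 165 mod 18 = 3, 165 mod 20 = 5.

x ≡ 165 (mod 180).


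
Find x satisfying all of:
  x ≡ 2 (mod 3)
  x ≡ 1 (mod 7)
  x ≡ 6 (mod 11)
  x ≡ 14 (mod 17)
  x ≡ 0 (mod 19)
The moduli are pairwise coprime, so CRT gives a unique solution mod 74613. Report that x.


Product of moduli M = 3 · 7 · 11 · 17 · 19 = 74613.
Merge one congruence at a time:
  Start: x ≡ 2 (mod 3).
  Combine with x ≡ 1 (mod 7); new modulus lcm = 21.
    Write x = 2 + 3·t and substitute into x ≡ 1 (mod 7): 3·t ≡ 1 − 2 = -1 (mod 7).
    Reduce coefficients mod 7: 3·t ≡ 6 (mod 7).
    The inverse of 3 mod 7 is 5 (since 3·5 = 15 = 2·7 + 1), so t ≡ 5·6 = 30 ≡ 2 (mod 7).
    Then x = 2 + 3·2 = 8, valid modulo lcm(3, 7) = 21: x ≡ 8 (mod 21).
  Combine with x ≡ 6 (mod 11); new modulus lcm = 231.
    Write x = 8 + 21·t and substitute into x ≡ 6 (mod 11): 21·t ≡ 6 − 8 = -2 (mod 11).
    Reduce coefficients mod 11: 10·t ≡ 9 (mod 11).
    The inverse of 10 mod 11 is 10 (since 10·10 = 100 = 9·11 + 1), so t ≡ 10·9 = 90 ≡ 2 (mod 11).
    Then x = 8 + 21·2 = 50, valid modulo lcm(21, 11) = 231: x ≡ 50 (mod 231).
  Combine with x ≡ 14 (mod 17); new modulus lcm = 3927.
    Write x = 50 + 231·t and substitute into x ≡ 14 (mod 17): 231·t ≡ 14 − 50 = -36 (mod 17).
    Reduce coefficients mod 17: 10·t ≡ 15 (mod 17).
    The inverse of 10 mod 17 is 12 (since 10·12 = 120 = 7·17 + 1), so t ≡ 12·15 = 180 ≡ 10 (mod 17).
    Then x = 50 + 231·10 = 2360, valid modulo lcm(231, 17) = 3927: x ≡ 2360 (mod 3927).
  Combine with x ≡ 0 (mod 19); new modulus lcm = 74613.
    Write x = 2360 + 3927·t and substitute into x ≡ 0 (mod 19): 3927·t ≡ 0 − 2360 = -2360 (mod 19).
    Reduce coefficients mod 19: 13·t ≡ 15 (mod 19).
    The inverse of 13 mod 19 is 3 (since 13·3 = 39 = 2·19 + 1), so t ≡ 3·15 = 45 ≡ 7 (mod 19).
    Then x = 2360 + 3927·7 = 29849, valid modulo lcm(3927, 19) = 74613: x ≡ 29849 (mod 74613).
Verify against each original: 29849 mod 3 = 2, 29849 mod 7 = 1, 29849 mod 11 = 6, 29849 mod 17 = 14, 29849 mod 19 = 0.

x ≡ 29849 (mod 74613).


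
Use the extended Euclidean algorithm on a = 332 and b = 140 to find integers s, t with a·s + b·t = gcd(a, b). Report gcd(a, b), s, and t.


Euclidean algorithm on (332, 140) — divide until remainder is 0:
  332 = 2 · 140 + 52
  140 = 2 · 52 + 36
  52 = 1 · 36 + 16
  36 = 2 · 16 + 4
  16 = 4 · 4 + 0
gcd(332, 140) = 4.
Track Bezout coefficients alongside the remainders: start with r₀ = 332 = a·1 + b·0 (s = 1, t = 0) and r₁ = 140 = a·0 + b·1 (s = 0, t = 1); each new remainder r_{k+1} = r_{k-1} − q_k·r_k inherits s_{k+1} = s_{k-1} − q_k·s_k, t_{k+1} = t_{k-1} − q_k·t_k, so r_k = a·s_k + b·t_k at every step:
  q = 2: r = 52, s = 1 − 2·0 = 1, t = 0 − 2·1 = -2  (check: 332·1 + 140·(-2) = 52)
  q = 2: r = 36, s = 0 − 2·1 = -2, t = 1 − 2·(-2) = 5  (check: 332·(-2) + 140·5 = 36)
  q = 1: r = 16, s = 1 − 1·(-2) = 3, t = -2 − 1·5 = -7  (check: 332·3 + 140·(-7) = 16)
  q = 2: r = 4, s = -2 − 2·3 = -8, t = 5 − 2·(-7) = 19  (check: 332·(-8) + 140·19 = 4)
The row with r = 4 (the gcd) gives the Bezout coefficients s = -8, t = 19.
Result: 332 · (-8) + 140 · (19) = 4.

gcd(332, 140) = 4; s = -8, t = 19 (check: 332·(-8) + 140·19 = 4).


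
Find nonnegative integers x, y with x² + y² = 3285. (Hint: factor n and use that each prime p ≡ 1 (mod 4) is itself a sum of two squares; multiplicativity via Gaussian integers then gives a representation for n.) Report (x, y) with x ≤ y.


Step 1: Factor n = 3285 = 3^2 · 5 · 73.
Step 2: Check the mod-4 condition on each prime factor: 3 ≡ 3 (mod 4), exponent 2 (must be even); 5 ≡ 1 (mod 4), exponent 1; 73 ≡ 1 (mod 4), exponent 1.
All primes ≡ 3 (mod 4) appear to even exponent (or don't appear), so by the two-squares theorem n IS expressible as a sum of two squares.
Step 3: Build a representation. Group n = k² · m with k = 3 and m = 5 · 73 = 365 (a product of primes ≡ 1 (mod 4)); a representation of m scales to one of n via (k·x)² + (k·y)² = k²(x² + y²). Each prime p ≡ 1 (mod 4) is itself a sum of two squares; find a² by testing p − a² for a perfect square:
  5: 5 − 1² = 4 = 2² ⇒ 5 = 1² + 2².
  73: 73 − 1² = 72, 73 − 2² = 69, 73 − 3² = 64 = 8² ⇒ 73 = 3² + 8².
  Combine using the Brahmagupta–Fibonacci identity (a² + b²)(c² + d²) = (ac − bd)² + (ad + bc)² = (ac + bd)² + (ad − bc)²:
  5 · 73 = 365: from (1² + 2²)(3² + 8²), take (1·3 − 2·8, 1·8 + 2·3) = (3 − 16, 8 + 6) = (-13, 14); dropping signs (only squares matter) gives (13, 14); check 13² + 14² = 169 + 196 = 365 ✓.
  Scale by k = 3: (3·13, 3·14) = (39, 42).
Step 4: Order so x ≤ y and verify: 39² + 42² = 1521 + 1764 = 3285 = n. ✓

n = 3285 = 39² + 42² (one valid representation with x ≤ y).


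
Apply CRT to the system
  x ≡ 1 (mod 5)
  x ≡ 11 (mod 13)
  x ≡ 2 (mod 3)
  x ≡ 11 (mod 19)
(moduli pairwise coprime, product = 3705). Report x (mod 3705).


Product of moduli M = 5 · 13 · 3 · 19 = 3705.
Merge one congruence at a time:
  Start: x ≡ 1 (mod 5).
  Combine with x ≡ 11 (mod 13); new modulus lcm = 65.
    Write x = 1 + 5·t and substitute into x ≡ 11 (mod 13): 5·t ≡ 11 − 1 = 10 (mod 13).
    The inverse of 5 mod 13 is 8 (since 5·8 = 40 = 3·13 + 1), so t ≡ 8·10 = 80 ≡ 2 (mod 13).
    Then x = 1 + 5·2 = 11, valid modulo lcm(5, 13) = 65: x ≡ 11 (mod 65).
  Combine with x ≡ 2 (mod 3); new modulus lcm = 195.
    Write x = 11 + 65·t and substitute into x ≡ 2 (mod 3): 65·t ≡ 2 − 11 = -9 (mod 3).
    Reduce coefficients mod 3: 2·t ≡ 0 (mod 3).
    The inverse of 2 mod 3 is 2 (since 2·2 = 4 = 1·3 + 1), so t ≡ 2·0 = 0 ≡ 0 (mod 3).
    Then x = 11 + 65·0 = 11, valid modulo lcm(65, 3) = 195: x ≡ 11 (mod 195).
  Combine with x ≡ 11 (mod 19); new modulus lcm = 3705.
    Write x = 11 + 195·t and substitute into x ≡ 11 (mod 19): 195·t ≡ 11 − 11 = 0 (mod 19).
    Reduce coefficients mod 19: 5·t ≡ 0 (mod 19).
    The inverse of 5 mod 19 is 4 (since 5·4 = 20 = 1·19 + 1), so t ≡ 4·0 = 0 ≡ 0 (mod 19).
    Then x = 11 + 195·0 = 11, valid modulo lcm(195, 19) = 3705: x ≡ 11 (mod 3705).
Verify against each original: 11 mod 5 = 1, 11 mod 13 = 11, 11 mod 3 = 2, 11 mod 19 = 11.

x ≡ 11 (mod 3705).


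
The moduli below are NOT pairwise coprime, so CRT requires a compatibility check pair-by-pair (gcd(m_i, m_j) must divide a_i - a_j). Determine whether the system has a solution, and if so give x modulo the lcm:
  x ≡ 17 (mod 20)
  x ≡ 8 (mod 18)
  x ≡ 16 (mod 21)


Moduli 20, 18, 21 are not pairwise coprime, so CRT works modulo lcm(m_i) when all pairwise compatibility conditions hold.
Pairwise compatibility: gcd(m_i, m_j) must divide a_i - a_j for every pair.
Merge one congruence at a time:
  Start: x ≡ 17 (mod 20).
  Combine with x ≡ 8 (mod 18): gcd(20, 18) = 2, and 8 - 17 = -9 is NOT divisible by 2.
    ⇒ system is inconsistent (no integer solution).

No solution (the system is inconsistent).


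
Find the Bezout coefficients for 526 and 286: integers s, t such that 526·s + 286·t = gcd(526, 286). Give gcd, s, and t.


Euclidean algorithm on (526, 286) — divide until remainder is 0:
  526 = 1 · 286 + 240
  286 = 1 · 240 + 46
  240 = 5 · 46 + 10
  46 = 4 · 10 + 6
  10 = 1 · 6 + 4
  6 = 1 · 4 + 2
  4 = 2 · 2 + 0
gcd(526, 286) = 2.
Track Bezout coefficients alongside the remainders: start with r₀ = 526 = a·1 + b·0 (s = 1, t = 0) and r₁ = 286 = a·0 + b·1 (s = 0, t = 1); each new remainder r_{k+1} = r_{k-1} − q_k·r_k inherits s_{k+1} = s_{k-1} − q_k·s_k, t_{k+1} = t_{k-1} − q_k·t_k, so r_k = a·s_k + b·t_k at every step:
  q = 1: r = 240, s = 1 − 1·0 = 1, t = 0 − 1·1 = -1  (check: 526·1 + 286·(-1) = 240)
  q = 1: r = 46, s = 0 − 1·1 = -1, t = 1 − 1·(-1) = 2  (check: 526·(-1) + 286·2 = 46)
  q = 5: r = 10, s = 1 − 5·(-1) = 6, t = -1 − 5·2 = -11  (check: 526·6 + 286·(-11) = 10)
  q = 4: r = 6, s = -1 − 4·6 = -25, t = 2 − 4·(-11) = 46  (check: 526·(-25) + 286·46 = 6)
  q = 1: r = 4, s = 6 − 1·(-25) = 31, t = -11 − 1·46 = -57  (check: 526·31 + 286·(-57) = 4)
  q = 1: r = 2, s = -25 − 1·31 = -56, t = 46 − 1·(-57) = 103  (check: 526·(-56) + 286·103 = 2)
The row with r = 2 (the gcd) gives the Bezout coefficients s = -56, t = 103.
Result: 526 · (-56) + 286 · (103) = 2.

gcd(526, 286) = 2; s = -56, t = 103 (check: 526·(-56) + 286·103 = 2).


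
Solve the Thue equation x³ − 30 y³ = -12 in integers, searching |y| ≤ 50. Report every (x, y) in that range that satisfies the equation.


The equation is x³ - 30y³ = -12. For fixed y, x³ = 30·y³ − 12, so a solution requires the RHS to be a perfect cube.
Strategy: iterate y from -50 to 50, compute RHS = 30·y³ − 12, and check whether it is a (positive or negative) perfect cube.
Check small values of y:
  y = 0: RHS = -12 is not a perfect cube.
  y = 1: RHS = 18 is not a perfect cube.
  y = -1: RHS = -42 is not a perfect cube.
  y = 2: RHS = 228 is not a perfect cube.
  y = -2: RHS = -252 is not a perfect cube.
  y = 3: RHS = 798 is not a perfect cube.
  y = -3: RHS = -822 is not a perfect cube.
Continuing the search up to |y| = 50 finds no solutions either.
No (x, y) in the scanned range satisfies the equation.

No integer solutions with |y| ≤ 50.


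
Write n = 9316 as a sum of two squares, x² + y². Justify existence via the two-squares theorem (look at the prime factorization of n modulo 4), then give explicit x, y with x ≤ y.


Step 1: Factor n = 9316 = 2^2 · 17 · 137.
Step 2: Check the mod-4 condition on each prime factor: 2 = 2 (special); 17 ≡ 1 (mod 4), exponent 1; 137 ≡ 1 (mod 4), exponent 1.
All primes ≡ 3 (mod 4) appear to even exponent (or don't appear), so by the two-squares theorem n IS expressible as a sum of two squares.
Step 3: Build a representation. Group n = k² · m with k = 2 and m = 17 · 137 = 2329 (a product of primes ≡ 1 (mod 4)); a representation of m scales to one of n via (k·x)² + (k·y)² = k²(x² + y²). Each prime p ≡ 1 (mod 4) is itself a sum of two squares; find a² by testing p − a² for a perfect square:
  17: 17 − 1² = 16 = 4² ⇒ 17 = 1² + 4².
  137: 137 − 1² = 136, 137 − 2² = 133, 137 − 3² = 128, 137 − 4² = 121 = 11² ⇒ 137 = 4² + 11².
  Combine using the Brahmagupta–Fibonacci identity (a² + b²)(c² + d²) = (ac − bd)² + (ad + bc)² = (ac + bd)² + (ad − bc)²:
  17 · 137 = 2329: from (1² + 4²)(4² + 11²), take (1·4 − 4·11, 1·11 + 4·4) = (4 − 44, 11 + 16) = (-40, 27); dropping signs (only squares matter) gives (40, 27); check 40² + 27² = 1600 + 729 = 2329 ✓.
  Scale by k = 2: (2·40, 2·27) = (80, 54).
Step 4: Order so x ≤ y and verify: 54² + 80² = 2916 + 6400 = 9316 = n. ✓

n = 9316 = 54² + 80² (one valid representation with x ≤ y).
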